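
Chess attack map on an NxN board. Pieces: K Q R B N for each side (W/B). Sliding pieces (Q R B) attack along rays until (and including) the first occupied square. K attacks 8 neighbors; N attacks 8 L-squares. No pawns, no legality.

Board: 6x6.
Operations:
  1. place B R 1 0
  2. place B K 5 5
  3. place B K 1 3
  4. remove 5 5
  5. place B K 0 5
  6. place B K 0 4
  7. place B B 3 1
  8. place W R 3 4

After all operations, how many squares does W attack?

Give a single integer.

Op 1: place BR@(1,0)
Op 2: place BK@(5,5)
Op 3: place BK@(1,3)
Op 4: remove (5,5)
Op 5: place BK@(0,5)
Op 6: place BK@(0,4)
Op 7: place BB@(3,1)
Op 8: place WR@(3,4)
Per-piece attacks for W:
  WR@(3,4): attacks (3,5) (3,3) (3,2) (3,1) (4,4) (5,4) (2,4) (1,4) (0,4) [ray(0,-1) blocked at (3,1); ray(-1,0) blocked at (0,4)]
Union (9 distinct): (0,4) (1,4) (2,4) (3,1) (3,2) (3,3) (3,5) (4,4) (5,4)

Answer: 9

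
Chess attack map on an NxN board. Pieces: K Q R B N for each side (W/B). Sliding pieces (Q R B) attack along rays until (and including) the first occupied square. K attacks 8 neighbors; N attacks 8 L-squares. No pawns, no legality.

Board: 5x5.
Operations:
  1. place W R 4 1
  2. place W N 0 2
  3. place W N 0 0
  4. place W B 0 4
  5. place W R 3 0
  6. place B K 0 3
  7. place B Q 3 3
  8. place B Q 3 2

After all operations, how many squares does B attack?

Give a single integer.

Answer: 22

Derivation:
Op 1: place WR@(4,1)
Op 2: place WN@(0,2)
Op 3: place WN@(0,0)
Op 4: place WB@(0,4)
Op 5: place WR@(3,0)
Op 6: place BK@(0,3)
Op 7: place BQ@(3,3)
Op 8: place BQ@(3,2)
Per-piece attacks for B:
  BK@(0,3): attacks (0,4) (0,2) (1,3) (1,4) (1,2)
  BQ@(3,2): attacks (3,3) (3,1) (3,0) (4,2) (2,2) (1,2) (0,2) (4,3) (4,1) (2,3) (1,4) (2,1) (1,0) [ray(0,1) blocked at (3,3); ray(0,-1) blocked at (3,0); ray(-1,0) blocked at (0,2); ray(1,-1) blocked at (4,1)]
  BQ@(3,3): attacks (3,4) (3,2) (4,3) (2,3) (1,3) (0,3) (4,4) (4,2) (2,4) (2,2) (1,1) (0,0) [ray(0,-1) blocked at (3,2); ray(-1,0) blocked at (0,3); ray(-1,-1) blocked at (0,0)]
Union (22 distinct): (0,0) (0,2) (0,3) (0,4) (1,0) (1,1) (1,2) (1,3) (1,4) (2,1) (2,2) (2,3) (2,4) (3,0) (3,1) (3,2) (3,3) (3,4) (4,1) (4,2) (4,3) (4,4)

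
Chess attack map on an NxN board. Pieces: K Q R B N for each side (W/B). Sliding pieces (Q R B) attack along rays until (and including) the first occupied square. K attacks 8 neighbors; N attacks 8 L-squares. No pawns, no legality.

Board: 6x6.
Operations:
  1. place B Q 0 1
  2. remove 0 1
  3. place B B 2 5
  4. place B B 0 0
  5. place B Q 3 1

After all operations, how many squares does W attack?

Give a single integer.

Op 1: place BQ@(0,1)
Op 2: remove (0,1)
Op 3: place BB@(2,5)
Op 4: place BB@(0,0)
Op 5: place BQ@(3,1)
Per-piece attacks for W:
Union (0 distinct): (none)

Answer: 0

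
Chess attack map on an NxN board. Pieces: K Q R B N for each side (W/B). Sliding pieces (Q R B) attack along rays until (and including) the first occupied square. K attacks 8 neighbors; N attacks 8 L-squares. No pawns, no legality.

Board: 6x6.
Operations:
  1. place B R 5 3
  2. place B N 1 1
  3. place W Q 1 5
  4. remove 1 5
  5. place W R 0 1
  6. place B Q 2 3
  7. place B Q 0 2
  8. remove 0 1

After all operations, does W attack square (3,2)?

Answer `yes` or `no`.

Op 1: place BR@(5,3)
Op 2: place BN@(1,1)
Op 3: place WQ@(1,5)
Op 4: remove (1,5)
Op 5: place WR@(0,1)
Op 6: place BQ@(2,3)
Op 7: place BQ@(0,2)
Op 8: remove (0,1)
Per-piece attacks for W:
W attacks (3,2): no

Answer: no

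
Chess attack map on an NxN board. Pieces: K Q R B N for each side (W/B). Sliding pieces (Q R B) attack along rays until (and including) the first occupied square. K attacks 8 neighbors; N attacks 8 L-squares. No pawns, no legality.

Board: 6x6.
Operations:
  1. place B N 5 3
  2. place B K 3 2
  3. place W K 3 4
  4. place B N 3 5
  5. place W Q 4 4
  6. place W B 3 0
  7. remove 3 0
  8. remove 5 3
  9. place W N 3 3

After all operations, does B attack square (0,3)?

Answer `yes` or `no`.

Answer: no

Derivation:
Op 1: place BN@(5,3)
Op 2: place BK@(3,2)
Op 3: place WK@(3,4)
Op 4: place BN@(3,5)
Op 5: place WQ@(4,4)
Op 6: place WB@(3,0)
Op 7: remove (3,0)
Op 8: remove (5,3)
Op 9: place WN@(3,3)
Per-piece attacks for B:
  BK@(3,2): attacks (3,3) (3,1) (4,2) (2,2) (4,3) (4,1) (2,3) (2,1)
  BN@(3,5): attacks (4,3) (5,4) (2,3) (1,4)
B attacks (0,3): no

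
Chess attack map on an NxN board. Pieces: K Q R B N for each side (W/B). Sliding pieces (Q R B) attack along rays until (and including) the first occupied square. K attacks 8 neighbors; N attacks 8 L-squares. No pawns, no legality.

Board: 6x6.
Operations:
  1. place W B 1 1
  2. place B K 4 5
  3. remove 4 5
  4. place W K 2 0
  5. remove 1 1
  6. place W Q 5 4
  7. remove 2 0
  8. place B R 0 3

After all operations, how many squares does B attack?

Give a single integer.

Answer: 10

Derivation:
Op 1: place WB@(1,1)
Op 2: place BK@(4,5)
Op 3: remove (4,5)
Op 4: place WK@(2,0)
Op 5: remove (1,1)
Op 6: place WQ@(5,4)
Op 7: remove (2,0)
Op 8: place BR@(0,3)
Per-piece attacks for B:
  BR@(0,3): attacks (0,4) (0,5) (0,2) (0,1) (0,0) (1,3) (2,3) (3,3) (4,3) (5,3)
Union (10 distinct): (0,0) (0,1) (0,2) (0,4) (0,5) (1,3) (2,3) (3,3) (4,3) (5,3)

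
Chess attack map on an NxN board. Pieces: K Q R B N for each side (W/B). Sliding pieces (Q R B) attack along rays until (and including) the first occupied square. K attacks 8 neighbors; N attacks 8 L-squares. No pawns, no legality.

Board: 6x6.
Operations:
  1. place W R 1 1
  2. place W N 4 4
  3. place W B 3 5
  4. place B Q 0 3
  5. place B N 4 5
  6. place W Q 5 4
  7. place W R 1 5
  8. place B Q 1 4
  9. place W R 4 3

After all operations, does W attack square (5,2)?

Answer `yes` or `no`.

Op 1: place WR@(1,1)
Op 2: place WN@(4,4)
Op 3: place WB@(3,5)
Op 4: place BQ@(0,3)
Op 5: place BN@(4,5)
Op 6: place WQ@(5,4)
Op 7: place WR@(1,5)
Op 8: place BQ@(1,4)
Op 9: place WR@(4,3)
Per-piece attacks for W:
  WR@(1,1): attacks (1,2) (1,3) (1,4) (1,0) (2,1) (3,1) (4,1) (5,1) (0,1) [ray(0,1) blocked at (1,4)]
  WR@(1,5): attacks (1,4) (2,5) (3,5) (0,5) [ray(0,-1) blocked at (1,4); ray(1,0) blocked at (3,5)]
  WB@(3,5): attacks (4,4) (2,4) (1,3) (0,2) [ray(1,-1) blocked at (4,4)]
  WR@(4,3): attacks (4,4) (4,2) (4,1) (4,0) (5,3) (3,3) (2,3) (1,3) (0,3) [ray(0,1) blocked at (4,4); ray(-1,0) blocked at (0,3)]
  WN@(4,4): attacks (2,5) (5,2) (3,2) (2,3)
  WQ@(5,4): attacks (5,5) (5,3) (5,2) (5,1) (5,0) (4,4) (4,5) (4,3) [ray(-1,0) blocked at (4,4); ray(-1,1) blocked at (4,5); ray(-1,-1) blocked at (4,3)]
W attacks (5,2): yes

Answer: yes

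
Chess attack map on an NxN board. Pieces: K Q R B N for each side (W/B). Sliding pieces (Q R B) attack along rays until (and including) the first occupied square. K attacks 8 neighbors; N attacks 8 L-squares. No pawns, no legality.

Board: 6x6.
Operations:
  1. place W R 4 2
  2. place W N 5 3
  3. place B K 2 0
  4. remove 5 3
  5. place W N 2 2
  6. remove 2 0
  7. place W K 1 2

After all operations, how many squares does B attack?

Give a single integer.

Op 1: place WR@(4,2)
Op 2: place WN@(5,3)
Op 3: place BK@(2,0)
Op 4: remove (5,3)
Op 5: place WN@(2,2)
Op 6: remove (2,0)
Op 7: place WK@(1,2)
Per-piece attacks for B:
Union (0 distinct): (none)

Answer: 0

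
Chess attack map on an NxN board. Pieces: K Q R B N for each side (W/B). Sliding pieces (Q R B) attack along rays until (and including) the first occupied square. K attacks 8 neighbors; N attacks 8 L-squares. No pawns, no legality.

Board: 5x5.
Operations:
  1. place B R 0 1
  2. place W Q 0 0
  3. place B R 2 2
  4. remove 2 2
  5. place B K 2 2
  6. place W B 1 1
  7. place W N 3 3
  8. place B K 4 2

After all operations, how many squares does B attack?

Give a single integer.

Op 1: place BR@(0,1)
Op 2: place WQ@(0,0)
Op 3: place BR@(2,2)
Op 4: remove (2,2)
Op 5: place BK@(2,2)
Op 6: place WB@(1,1)
Op 7: place WN@(3,3)
Op 8: place BK@(4,2)
Per-piece attacks for B:
  BR@(0,1): attacks (0,2) (0,3) (0,4) (0,0) (1,1) [ray(0,-1) blocked at (0,0); ray(1,0) blocked at (1,1)]
  BK@(2,2): attacks (2,3) (2,1) (3,2) (1,2) (3,3) (3,1) (1,3) (1,1)
  BK@(4,2): attacks (4,3) (4,1) (3,2) (3,3) (3,1)
Union (14 distinct): (0,0) (0,2) (0,3) (0,4) (1,1) (1,2) (1,3) (2,1) (2,3) (3,1) (3,2) (3,3) (4,1) (4,3)

Answer: 14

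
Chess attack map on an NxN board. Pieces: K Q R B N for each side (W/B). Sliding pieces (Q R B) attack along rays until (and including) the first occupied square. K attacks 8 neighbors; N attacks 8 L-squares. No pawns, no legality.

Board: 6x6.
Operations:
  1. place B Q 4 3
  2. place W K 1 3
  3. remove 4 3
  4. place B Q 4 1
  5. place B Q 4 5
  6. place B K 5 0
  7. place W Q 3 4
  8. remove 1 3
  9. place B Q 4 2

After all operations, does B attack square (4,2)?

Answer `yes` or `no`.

Answer: yes

Derivation:
Op 1: place BQ@(4,3)
Op 2: place WK@(1,3)
Op 3: remove (4,3)
Op 4: place BQ@(4,1)
Op 5: place BQ@(4,5)
Op 6: place BK@(5,0)
Op 7: place WQ@(3,4)
Op 8: remove (1,3)
Op 9: place BQ@(4,2)
Per-piece attacks for B:
  BQ@(4,1): attacks (4,2) (4,0) (5,1) (3,1) (2,1) (1,1) (0,1) (5,2) (5,0) (3,2) (2,3) (1,4) (0,5) (3,0) [ray(0,1) blocked at (4,2); ray(1,-1) blocked at (5,0)]
  BQ@(4,2): attacks (4,3) (4,4) (4,5) (4,1) (5,2) (3,2) (2,2) (1,2) (0,2) (5,3) (5,1) (3,3) (2,4) (1,5) (3,1) (2,0) [ray(0,1) blocked at (4,5); ray(0,-1) blocked at (4,1)]
  BQ@(4,5): attacks (4,4) (4,3) (4,2) (5,5) (3,5) (2,5) (1,5) (0,5) (5,4) (3,4) [ray(0,-1) blocked at (4,2); ray(-1,-1) blocked at (3,4)]
  BK@(5,0): attacks (5,1) (4,0) (4,1)
B attacks (4,2): yes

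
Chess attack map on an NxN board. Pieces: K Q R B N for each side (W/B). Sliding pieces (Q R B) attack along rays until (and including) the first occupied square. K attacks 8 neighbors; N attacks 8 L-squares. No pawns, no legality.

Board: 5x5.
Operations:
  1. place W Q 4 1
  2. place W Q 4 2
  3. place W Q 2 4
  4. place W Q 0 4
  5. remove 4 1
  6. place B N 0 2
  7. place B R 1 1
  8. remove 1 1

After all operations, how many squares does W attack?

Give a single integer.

Answer: 20

Derivation:
Op 1: place WQ@(4,1)
Op 2: place WQ@(4,2)
Op 3: place WQ@(2,4)
Op 4: place WQ@(0,4)
Op 5: remove (4,1)
Op 6: place BN@(0,2)
Op 7: place BR@(1,1)
Op 8: remove (1,1)
Per-piece attacks for W:
  WQ@(0,4): attacks (0,3) (0,2) (1,4) (2,4) (1,3) (2,2) (3,1) (4,0) [ray(0,-1) blocked at (0,2); ray(1,0) blocked at (2,4)]
  WQ@(2,4): attacks (2,3) (2,2) (2,1) (2,0) (3,4) (4,4) (1,4) (0,4) (3,3) (4,2) (1,3) (0,2) [ray(-1,0) blocked at (0,4); ray(1,-1) blocked at (4,2); ray(-1,-1) blocked at (0,2)]
  WQ@(4,2): attacks (4,3) (4,4) (4,1) (4,0) (3,2) (2,2) (1,2) (0,2) (3,3) (2,4) (3,1) (2,0) [ray(-1,0) blocked at (0,2); ray(-1,1) blocked at (2,4)]
Union (20 distinct): (0,2) (0,3) (0,4) (1,2) (1,3) (1,4) (2,0) (2,1) (2,2) (2,3) (2,4) (3,1) (3,2) (3,3) (3,4) (4,0) (4,1) (4,2) (4,3) (4,4)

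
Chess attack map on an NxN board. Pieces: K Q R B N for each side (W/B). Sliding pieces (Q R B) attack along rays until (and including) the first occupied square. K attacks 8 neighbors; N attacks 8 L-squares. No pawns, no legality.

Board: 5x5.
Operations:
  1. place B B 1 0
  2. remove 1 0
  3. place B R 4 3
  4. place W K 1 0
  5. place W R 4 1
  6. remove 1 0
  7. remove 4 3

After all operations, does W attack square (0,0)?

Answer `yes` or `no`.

Op 1: place BB@(1,0)
Op 2: remove (1,0)
Op 3: place BR@(4,3)
Op 4: place WK@(1,0)
Op 5: place WR@(4,1)
Op 6: remove (1,0)
Op 7: remove (4,3)
Per-piece attacks for W:
  WR@(4,1): attacks (4,2) (4,3) (4,4) (4,0) (3,1) (2,1) (1,1) (0,1)
W attacks (0,0): no

Answer: no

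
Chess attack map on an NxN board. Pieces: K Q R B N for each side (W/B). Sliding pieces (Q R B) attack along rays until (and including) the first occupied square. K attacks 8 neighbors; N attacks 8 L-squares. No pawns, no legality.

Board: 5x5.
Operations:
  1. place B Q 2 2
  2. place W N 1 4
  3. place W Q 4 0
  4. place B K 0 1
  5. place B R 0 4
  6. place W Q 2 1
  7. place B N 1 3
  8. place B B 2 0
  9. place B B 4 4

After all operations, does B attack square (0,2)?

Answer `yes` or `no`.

Op 1: place BQ@(2,2)
Op 2: place WN@(1,4)
Op 3: place WQ@(4,0)
Op 4: place BK@(0,1)
Op 5: place BR@(0,4)
Op 6: place WQ@(2,1)
Op 7: place BN@(1,3)
Op 8: place BB@(2,0)
Op 9: place BB@(4,4)
Per-piece attacks for B:
  BK@(0,1): attacks (0,2) (0,0) (1,1) (1,2) (1,0)
  BR@(0,4): attacks (0,3) (0,2) (0,1) (1,4) [ray(0,-1) blocked at (0,1); ray(1,0) blocked at (1,4)]
  BN@(1,3): attacks (3,4) (2,1) (3,2) (0,1)
  BB@(2,0): attacks (3,1) (4,2) (1,1) (0,2)
  BQ@(2,2): attacks (2,3) (2,4) (2,1) (3,2) (4,2) (1,2) (0,2) (3,3) (4,4) (3,1) (4,0) (1,3) (1,1) (0,0) [ray(0,-1) blocked at (2,1); ray(1,1) blocked at (4,4); ray(1,-1) blocked at (4,0); ray(-1,1) blocked at (1,3)]
  BB@(4,4): attacks (3,3) (2,2) [ray(-1,-1) blocked at (2,2)]
B attacks (0,2): yes

Answer: yes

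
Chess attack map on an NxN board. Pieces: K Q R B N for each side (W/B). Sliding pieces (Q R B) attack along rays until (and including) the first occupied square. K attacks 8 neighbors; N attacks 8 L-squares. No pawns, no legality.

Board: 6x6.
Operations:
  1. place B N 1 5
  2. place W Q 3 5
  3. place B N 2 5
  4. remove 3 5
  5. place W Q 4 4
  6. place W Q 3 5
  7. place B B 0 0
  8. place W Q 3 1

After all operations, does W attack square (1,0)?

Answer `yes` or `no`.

Answer: no

Derivation:
Op 1: place BN@(1,5)
Op 2: place WQ@(3,5)
Op 3: place BN@(2,5)
Op 4: remove (3,5)
Op 5: place WQ@(4,4)
Op 6: place WQ@(3,5)
Op 7: place BB@(0,0)
Op 8: place WQ@(3,1)
Per-piece attacks for W:
  WQ@(3,1): attacks (3,2) (3,3) (3,4) (3,5) (3,0) (4,1) (5,1) (2,1) (1,1) (0,1) (4,2) (5,3) (4,0) (2,2) (1,3) (0,4) (2,0) [ray(0,1) blocked at (3,5)]
  WQ@(3,5): attacks (3,4) (3,3) (3,2) (3,1) (4,5) (5,5) (2,5) (4,4) (2,4) (1,3) (0,2) [ray(0,-1) blocked at (3,1); ray(-1,0) blocked at (2,5); ray(1,-1) blocked at (4,4)]
  WQ@(4,4): attacks (4,5) (4,3) (4,2) (4,1) (4,0) (5,4) (3,4) (2,4) (1,4) (0,4) (5,5) (5,3) (3,5) (3,3) (2,2) (1,1) (0,0) [ray(-1,1) blocked at (3,5); ray(-1,-1) blocked at (0,0)]
W attacks (1,0): no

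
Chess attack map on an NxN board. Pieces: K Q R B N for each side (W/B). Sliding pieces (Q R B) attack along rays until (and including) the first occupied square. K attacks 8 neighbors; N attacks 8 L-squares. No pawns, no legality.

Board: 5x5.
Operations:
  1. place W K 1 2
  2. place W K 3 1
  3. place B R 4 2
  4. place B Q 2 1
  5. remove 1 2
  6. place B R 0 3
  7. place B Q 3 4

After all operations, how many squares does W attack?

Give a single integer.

Answer: 8

Derivation:
Op 1: place WK@(1,2)
Op 2: place WK@(3,1)
Op 3: place BR@(4,2)
Op 4: place BQ@(2,1)
Op 5: remove (1,2)
Op 6: place BR@(0,3)
Op 7: place BQ@(3,4)
Per-piece attacks for W:
  WK@(3,1): attacks (3,2) (3,0) (4,1) (2,1) (4,2) (4,0) (2,2) (2,0)
Union (8 distinct): (2,0) (2,1) (2,2) (3,0) (3,2) (4,0) (4,1) (4,2)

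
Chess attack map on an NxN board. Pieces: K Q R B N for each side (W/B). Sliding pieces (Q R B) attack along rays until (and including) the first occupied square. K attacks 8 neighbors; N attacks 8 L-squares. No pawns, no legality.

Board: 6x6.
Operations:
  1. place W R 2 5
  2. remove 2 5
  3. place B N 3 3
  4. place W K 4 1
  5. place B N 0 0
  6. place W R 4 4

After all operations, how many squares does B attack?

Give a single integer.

Op 1: place WR@(2,5)
Op 2: remove (2,5)
Op 3: place BN@(3,3)
Op 4: place WK@(4,1)
Op 5: place BN@(0,0)
Op 6: place WR@(4,4)
Per-piece attacks for B:
  BN@(0,0): attacks (1,2) (2,1)
  BN@(3,3): attacks (4,5) (5,4) (2,5) (1,4) (4,1) (5,2) (2,1) (1,2)
Union (8 distinct): (1,2) (1,4) (2,1) (2,5) (4,1) (4,5) (5,2) (5,4)

Answer: 8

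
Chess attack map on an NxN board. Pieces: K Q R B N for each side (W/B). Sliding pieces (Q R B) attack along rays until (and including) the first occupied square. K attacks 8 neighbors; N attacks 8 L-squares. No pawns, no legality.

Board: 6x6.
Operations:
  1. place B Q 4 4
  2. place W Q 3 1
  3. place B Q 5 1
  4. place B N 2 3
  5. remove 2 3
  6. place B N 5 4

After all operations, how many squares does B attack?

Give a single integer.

Answer: 21

Derivation:
Op 1: place BQ@(4,4)
Op 2: place WQ@(3,1)
Op 3: place BQ@(5,1)
Op 4: place BN@(2,3)
Op 5: remove (2,3)
Op 6: place BN@(5,4)
Per-piece attacks for B:
  BQ@(4,4): attacks (4,5) (4,3) (4,2) (4,1) (4,0) (5,4) (3,4) (2,4) (1,4) (0,4) (5,5) (5,3) (3,5) (3,3) (2,2) (1,1) (0,0) [ray(1,0) blocked at (5,4)]
  BQ@(5,1): attacks (5,2) (5,3) (5,4) (5,0) (4,1) (3,1) (4,2) (3,3) (2,4) (1,5) (4,0) [ray(0,1) blocked at (5,4); ray(-1,0) blocked at (3,1)]
  BN@(5,4): attacks (3,5) (4,2) (3,3)
Union (21 distinct): (0,0) (0,4) (1,1) (1,4) (1,5) (2,2) (2,4) (3,1) (3,3) (3,4) (3,5) (4,0) (4,1) (4,2) (4,3) (4,5) (5,0) (5,2) (5,3) (5,4) (5,5)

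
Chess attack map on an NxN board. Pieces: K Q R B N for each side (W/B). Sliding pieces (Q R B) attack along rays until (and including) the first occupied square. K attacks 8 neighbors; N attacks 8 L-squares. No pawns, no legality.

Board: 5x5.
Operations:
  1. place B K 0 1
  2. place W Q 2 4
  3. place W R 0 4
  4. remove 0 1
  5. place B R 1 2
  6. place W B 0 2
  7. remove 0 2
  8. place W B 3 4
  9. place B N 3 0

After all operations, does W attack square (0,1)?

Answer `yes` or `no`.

Op 1: place BK@(0,1)
Op 2: place WQ@(2,4)
Op 3: place WR@(0,4)
Op 4: remove (0,1)
Op 5: place BR@(1,2)
Op 6: place WB@(0,2)
Op 7: remove (0,2)
Op 8: place WB@(3,4)
Op 9: place BN@(3,0)
Per-piece attacks for W:
  WR@(0,4): attacks (0,3) (0,2) (0,1) (0,0) (1,4) (2,4) [ray(1,0) blocked at (2,4)]
  WQ@(2,4): attacks (2,3) (2,2) (2,1) (2,0) (3,4) (1,4) (0,4) (3,3) (4,2) (1,3) (0,2) [ray(1,0) blocked at (3,4); ray(-1,0) blocked at (0,4)]
  WB@(3,4): attacks (4,3) (2,3) (1,2) [ray(-1,-1) blocked at (1,2)]
W attacks (0,1): yes

Answer: yes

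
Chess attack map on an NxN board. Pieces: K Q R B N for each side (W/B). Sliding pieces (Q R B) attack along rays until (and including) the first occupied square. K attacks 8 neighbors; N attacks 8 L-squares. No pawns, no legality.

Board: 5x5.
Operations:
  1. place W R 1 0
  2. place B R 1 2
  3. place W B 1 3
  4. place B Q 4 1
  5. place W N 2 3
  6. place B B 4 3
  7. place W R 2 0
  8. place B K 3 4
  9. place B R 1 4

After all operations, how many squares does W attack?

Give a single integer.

Op 1: place WR@(1,0)
Op 2: place BR@(1,2)
Op 3: place WB@(1,3)
Op 4: place BQ@(4,1)
Op 5: place WN@(2,3)
Op 6: place BB@(4,3)
Op 7: place WR@(2,0)
Op 8: place BK@(3,4)
Op 9: place BR@(1,4)
Per-piece attacks for W:
  WR@(1,0): attacks (1,1) (1,2) (2,0) (0,0) [ray(0,1) blocked at (1,2); ray(1,0) blocked at (2,0)]
  WB@(1,3): attacks (2,4) (2,2) (3,1) (4,0) (0,4) (0,2)
  WR@(2,0): attacks (2,1) (2,2) (2,3) (3,0) (4,0) (1,0) [ray(0,1) blocked at (2,3); ray(-1,0) blocked at (1,0)]
  WN@(2,3): attacks (4,4) (0,4) (3,1) (4,2) (1,1) (0,2)
Union (16 distinct): (0,0) (0,2) (0,4) (1,0) (1,1) (1,2) (2,0) (2,1) (2,2) (2,3) (2,4) (3,0) (3,1) (4,0) (4,2) (4,4)

Answer: 16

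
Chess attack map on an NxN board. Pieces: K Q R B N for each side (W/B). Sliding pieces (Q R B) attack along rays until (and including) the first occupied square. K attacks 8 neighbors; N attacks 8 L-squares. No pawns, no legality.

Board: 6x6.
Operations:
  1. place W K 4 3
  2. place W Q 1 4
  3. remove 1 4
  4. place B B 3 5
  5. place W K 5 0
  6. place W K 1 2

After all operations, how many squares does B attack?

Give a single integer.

Op 1: place WK@(4,3)
Op 2: place WQ@(1,4)
Op 3: remove (1,4)
Op 4: place BB@(3,5)
Op 5: place WK@(5,0)
Op 6: place WK@(1,2)
Per-piece attacks for B:
  BB@(3,5): attacks (4,4) (5,3) (2,4) (1,3) (0,2)
Union (5 distinct): (0,2) (1,3) (2,4) (4,4) (5,3)

Answer: 5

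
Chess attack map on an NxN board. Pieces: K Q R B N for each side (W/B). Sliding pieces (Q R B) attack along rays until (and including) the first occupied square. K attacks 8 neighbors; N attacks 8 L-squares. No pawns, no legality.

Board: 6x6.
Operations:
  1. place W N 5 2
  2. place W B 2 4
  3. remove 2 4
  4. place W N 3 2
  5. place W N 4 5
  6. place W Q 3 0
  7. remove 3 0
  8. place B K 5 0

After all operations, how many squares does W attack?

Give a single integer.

Op 1: place WN@(5,2)
Op 2: place WB@(2,4)
Op 3: remove (2,4)
Op 4: place WN@(3,2)
Op 5: place WN@(4,5)
Op 6: place WQ@(3,0)
Op 7: remove (3,0)
Op 8: place BK@(5,0)
Per-piece attacks for W:
  WN@(3,2): attacks (4,4) (5,3) (2,4) (1,3) (4,0) (5,1) (2,0) (1,1)
  WN@(4,5): attacks (5,3) (3,3) (2,4)
  WN@(5,2): attacks (4,4) (3,3) (4,0) (3,1)
Union (10 distinct): (1,1) (1,3) (2,0) (2,4) (3,1) (3,3) (4,0) (4,4) (5,1) (5,3)

Answer: 10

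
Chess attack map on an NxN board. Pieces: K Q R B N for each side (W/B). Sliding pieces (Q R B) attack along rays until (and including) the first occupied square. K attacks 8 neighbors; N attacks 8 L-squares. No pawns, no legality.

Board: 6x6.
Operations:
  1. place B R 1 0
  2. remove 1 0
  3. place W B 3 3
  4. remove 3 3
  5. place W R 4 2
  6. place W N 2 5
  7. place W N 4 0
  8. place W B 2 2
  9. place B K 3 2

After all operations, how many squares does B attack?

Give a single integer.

Answer: 8

Derivation:
Op 1: place BR@(1,0)
Op 2: remove (1,0)
Op 3: place WB@(3,3)
Op 4: remove (3,3)
Op 5: place WR@(4,2)
Op 6: place WN@(2,5)
Op 7: place WN@(4,0)
Op 8: place WB@(2,2)
Op 9: place BK@(3,2)
Per-piece attacks for B:
  BK@(3,2): attacks (3,3) (3,1) (4,2) (2,2) (4,3) (4,1) (2,3) (2,1)
Union (8 distinct): (2,1) (2,2) (2,3) (3,1) (3,3) (4,1) (4,2) (4,3)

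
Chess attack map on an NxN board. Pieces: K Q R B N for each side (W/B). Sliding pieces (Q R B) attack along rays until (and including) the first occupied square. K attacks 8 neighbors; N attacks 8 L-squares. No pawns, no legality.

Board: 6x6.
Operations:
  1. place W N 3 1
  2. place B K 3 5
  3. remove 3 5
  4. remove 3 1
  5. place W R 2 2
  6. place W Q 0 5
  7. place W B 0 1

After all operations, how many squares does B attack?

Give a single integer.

Op 1: place WN@(3,1)
Op 2: place BK@(3,5)
Op 3: remove (3,5)
Op 4: remove (3,1)
Op 5: place WR@(2,2)
Op 6: place WQ@(0,5)
Op 7: place WB@(0,1)
Per-piece attacks for B:
Union (0 distinct): (none)

Answer: 0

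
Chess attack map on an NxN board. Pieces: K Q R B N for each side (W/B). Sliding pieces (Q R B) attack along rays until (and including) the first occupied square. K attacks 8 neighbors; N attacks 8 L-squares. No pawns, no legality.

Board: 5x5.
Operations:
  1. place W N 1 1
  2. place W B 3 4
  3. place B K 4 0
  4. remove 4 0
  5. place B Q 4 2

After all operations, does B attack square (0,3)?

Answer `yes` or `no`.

Op 1: place WN@(1,1)
Op 2: place WB@(3,4)
Op 3: place BK@(4,0)
Op 4: remove (4,0)
Op 5: place BQ@(4,2)
Per-piece attacks for B:
  BQ@(4,2): attacks (4,3) (4,4) (4,1) (4,0) (3,2) (2,2) (1,2) (0,2) (3,3) (2,4) (3,1) (2,0)
B attacks (0,3): no

Answer: no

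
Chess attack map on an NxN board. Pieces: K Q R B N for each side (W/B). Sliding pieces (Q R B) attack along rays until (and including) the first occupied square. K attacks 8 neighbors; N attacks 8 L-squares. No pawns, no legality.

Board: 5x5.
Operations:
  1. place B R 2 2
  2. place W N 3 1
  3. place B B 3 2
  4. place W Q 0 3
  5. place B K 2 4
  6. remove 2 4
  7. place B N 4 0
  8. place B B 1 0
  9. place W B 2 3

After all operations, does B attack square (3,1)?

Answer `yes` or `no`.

Op 1: place BR@(2,2)
Op 2: place WN@(3,1)
Op 3: place BB@(3,2)
Op 4: place WQ@(0,3)
Op 5: place BK@(2,4)
Op 6: remove (2,4)
Op 7: place BN@(4,0)
Op 8: place BB@(1,0)
Op 9: place WB@(2,3)
Per-piece attacks for B:
  BB@(1,0): attacks (2,1) (3,2) (0,1) [ray(1,1) blocked at (3,2)]
  BR@(2,2): attacks (2,3) (2,1) (2,0) (3,2) (1,2) (0,2) [ray(0,1) blocked at (2,3); ray(1,0) blocked at (3,2)]
  BB@(3,2): attacks (4,3) (4,1) (2,3) (2,1) (1,0) [ray(-1,1) blocked at (2,3); ray(-1,-1) blocked at (1,0)]
  BN@(4,0): attacks (3,2) (2,1)
B attacks (3,1): no

Answer: no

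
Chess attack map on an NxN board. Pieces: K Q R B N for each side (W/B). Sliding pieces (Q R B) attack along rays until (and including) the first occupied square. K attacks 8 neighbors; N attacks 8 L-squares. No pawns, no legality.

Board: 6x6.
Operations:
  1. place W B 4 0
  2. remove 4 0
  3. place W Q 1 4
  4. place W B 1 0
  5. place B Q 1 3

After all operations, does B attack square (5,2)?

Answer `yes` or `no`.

Op 1: place WB@(4,0)
Op 2: remove (4,0)
Op 3: place WQ@(1,4)
Op 4: place WB@(1,0)
Op 5: place BQ@(1,3)
Per-piece attacks for B:
  BQ@(1,3): attacks (1,4) (1,2) (1,1) (1,0) (2,3) (3,3) (4,3) (5,3) (0,3) (2,4) (3,5) (2,2) (3,1) (4,0) (0,4) (0,2) [ray(0,1) blocked at (1,4); ray(0,-1) blocked at (1,0)]
B attacks (5,2): no

Answer: no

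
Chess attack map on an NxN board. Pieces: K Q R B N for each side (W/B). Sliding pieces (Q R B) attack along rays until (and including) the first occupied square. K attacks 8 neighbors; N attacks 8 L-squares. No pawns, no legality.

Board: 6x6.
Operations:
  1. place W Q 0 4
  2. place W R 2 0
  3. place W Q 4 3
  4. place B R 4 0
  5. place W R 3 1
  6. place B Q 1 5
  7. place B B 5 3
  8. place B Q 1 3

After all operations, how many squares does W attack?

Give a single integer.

Answer: 29

Derivation:
Op 1: place WQ@(0,4)
Op 2: place WR@(2,0)
Op 3: place WQ@(4,3)
Op 4: place BR@(4,0)
Op 5: place WR@(3,1)
Op 6: place BQ@(1,5)
Op 7: place BB@(5,3)
Op 8: place BQ@(1,3)
Per-piece attacks for W:
  WQ@(0,4): attacks (0,5) (0,3) (0,2) (0,1) (0,0) (1,4) (2,4) (3,4) (4,4) (5,4) (1,5) (1,3) [ray(1,1) blocked at (1,5); ray(1,-1) blocked at (1,3)]
  WR@(2,0): attacks (2,1) (2,2) (2,3) (2,4) (2,5) (3,0) (4,0) (1,0) (0,0) [ray(1,0) blocked at (4,0)]
  WR@(3,1): attacks (3,2) (3,3) (3,4) (3,5) (3,0) (4,1) (5,1) (2,1) (1,1) (0,1)
  WQ@(4,3): attacks (4,4) (4,5) (4,2) (4,1) (4,0) (5,3) (3,3) (2,3) (1,3) (5,4) (5,2) (3,4) (2,5) (3,2) (2,1) (1,0) [ray(0,-1) blocked at (4,0); ray(1,0) blocked at (5,3); ray(-1,0) blocked at (1,3)]
Union (29 distinct): (0,0) (0,1) (0,2) (0,3) (0,5) (1,0) (1,1) (1,3) (1,4) (1,5) (2,1) (2,2) (2,3) (2,4) (2,5) (3,0) (3,2) (3,3) (3,4) (3,5) (4,0) (4,1) (4,2) (4,4) (4,5) (5,1) (5,2) (5,3) (5,4)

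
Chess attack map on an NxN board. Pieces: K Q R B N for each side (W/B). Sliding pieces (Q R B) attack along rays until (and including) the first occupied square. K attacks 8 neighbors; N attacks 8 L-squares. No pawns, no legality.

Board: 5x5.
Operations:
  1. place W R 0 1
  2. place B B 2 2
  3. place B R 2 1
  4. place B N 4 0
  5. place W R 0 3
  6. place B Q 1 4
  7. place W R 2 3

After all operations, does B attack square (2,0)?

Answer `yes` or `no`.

Answer: yes

Derivation:
Op 1: place WR@(0,1)
Op 2: place BB@(2,2)
Op 3: place BR@(2,1)
Op 4: place BN@(4,0)
Op 5: place WR@(0,3)
Op 6: place BQ@(1,4)
Op 7: place WR@(2,3)
Per-piece attacks for B:
  BQ@(1,4): attacks (1,3) (1,2) (1,1) (1,0) (2,4) (3,4) (4,4) (0,4) (2,3) (0,3) [ray(1,-1) blocked at (2,3); ray(-1,-1) blocked at (0,3)]
  BR@(2,1): attacks (2,2) (2,0) (3,1) (4,1) (1,1) (0,1) [ray(0,1) blocked at (2,2); ray(-1,0) blocked at (0,1)]
  BB@(2,2): attacks (3,3) (4,4) (3,1) (4,0) (1,3) (0,4) (1,1) (0,0) [ray(1,-1) blocked at (4,0)]
  BN@(4,0): attacks (3,2) (2,1)
B attacks (2,0): yes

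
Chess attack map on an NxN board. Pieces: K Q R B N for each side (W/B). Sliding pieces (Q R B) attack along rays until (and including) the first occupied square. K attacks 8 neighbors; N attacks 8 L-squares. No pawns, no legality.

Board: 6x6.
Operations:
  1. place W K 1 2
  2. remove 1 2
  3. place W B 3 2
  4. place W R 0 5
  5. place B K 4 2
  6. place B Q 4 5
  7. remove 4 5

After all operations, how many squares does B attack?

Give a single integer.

Answer: 8

Derivation:
Op 1: place WK@(1,2)
Op 2: remove (1,2)
Op 3: place WB@(3,2)
Op 4: place WR@(0,5)
Op 5: place BK@(4,2)
Op 6: place BQ@(4,5)
Op 7: remove (4,5)
Per-piece attacks for B:
  BK@(4,2): attacks (4,3) (4,1) (5,2) (3,2) (5,3) (5,1) (3,3) (3,1)
Union (8 distinct): (3,1) (3,2) (3,3) (4,1) (4,3) (5,1) (5,2) (5,3)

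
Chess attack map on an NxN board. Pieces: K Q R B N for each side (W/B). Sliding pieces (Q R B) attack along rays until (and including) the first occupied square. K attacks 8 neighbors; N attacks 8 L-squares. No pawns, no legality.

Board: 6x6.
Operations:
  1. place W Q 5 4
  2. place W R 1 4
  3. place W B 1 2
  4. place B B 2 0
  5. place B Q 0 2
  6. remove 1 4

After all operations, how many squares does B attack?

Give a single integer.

Op 1: place WQ@(5,4)
Op 2: place WR@(1,4)
Op 3: place WB@(1,2)
Op 4: place BB@(2,0)
Op 5: place BQ@(0,2)
Op 6: remove (1,4)
Per-piece attacks for B:
  BQ@(0,2): attacks (0,3) (0,4) (0,5) (0,1) (0,0) (1,2) (1,3) (2,4) (3,5) (1,1) (2,0) [ray(1,0) blocked at (1,2); ray(1,-1) blocked at (2,0)]
  BB@(2,0): attacks (3,1) (4,2) (5,3) (1,1) (0,2) [ray(-1,1) blocked at (0,2)]
Union (15 distinct): (0,0) (0,1) (0,2) (0,3) (0,4) (0,5) (1,1) (1,2) (1,3) (2,0) (2,4) (3,1) (3,5) (4,2) (5,3)

Answer: 15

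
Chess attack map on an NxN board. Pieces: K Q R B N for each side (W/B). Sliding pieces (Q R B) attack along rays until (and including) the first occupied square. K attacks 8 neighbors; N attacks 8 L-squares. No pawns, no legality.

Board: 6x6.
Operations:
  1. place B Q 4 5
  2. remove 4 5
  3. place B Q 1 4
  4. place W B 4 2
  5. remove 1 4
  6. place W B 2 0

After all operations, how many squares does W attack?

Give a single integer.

Op 1: place BQ@(4,5)
Op 2: remove (4,5)
Op 3: place BQ@(1,4)
Op 4: place WB@(4,2)
Op 5: remove (1,4)
Op 6: place WB@(2,0)
Per-piece attacks for W:
  WB@(2,0): attacks (3,1) (4,2) (1,1) (0,2) [ray(1,1) blocked at (4,2)]
  WB@(4,2): attacks (5,3) (5,1) (3,3) (2,4) (1,5) (3,1) (2,0) [ray(-1,-1) blocked at (2,0)]
Union (10 distinct): (0,2) (1,1) (1,5) (2,0) (2,4) (3,1) (3,3) (4,2) (5,1) (5,3)

Answer: 10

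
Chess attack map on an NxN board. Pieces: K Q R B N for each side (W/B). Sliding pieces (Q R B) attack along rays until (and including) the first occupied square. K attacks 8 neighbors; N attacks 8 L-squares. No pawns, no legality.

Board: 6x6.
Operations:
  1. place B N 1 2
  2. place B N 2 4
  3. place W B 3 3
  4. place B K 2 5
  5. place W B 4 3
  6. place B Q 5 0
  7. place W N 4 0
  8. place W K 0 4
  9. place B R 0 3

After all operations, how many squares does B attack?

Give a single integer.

Answer: 27

Derivation:
Op 1: place BN@(1,2)
Op 2: place BN@(2,4)
Op 3: place WB@(3,3)
Op 4: place BK@(2,5)
Op 5: place WB@(4,3)
Op 6: place BQ@(5,0)
Op 7: place WN@(4,0)
Op 8: place WK@(0,4)
Op 9: place BR@(0,3)
Per-piece attacks for B:
  BR@(0,3): attacks (0,4) (0,2) (0,1) (0,0) (1,3) (2,3) (3,3) [ray(0,1) blocked at (0,4); ray(1,0) blocked at (3,3)]
  BN@(1,2): attacks (2,4) (3,3) (0,4) (2,0) (3,1) (0,0)
  BN@(2,4): attacks (4,5) (0,5) (3,2) (4,3) (1,2) (0,3)
  BK@(2,5): attacks (2,4) (3,5) (1,5) (3,4) (1,4)
  BQ@(5,0): attacks (5,1) (5,2) (5,3) (5,4) (5,5) (4,0) (4,1) (3,2) (2,3) (1,4) (0,5) [ray(-1,0) blocked at (4,0)]
Union (27 distinct): (0,0) (0,1) (0,2) (0,3) (0,4) (0,5) (1,2) (1,3) (1,4) (1,5) (2,0) (2,3) (2,4) (3,1) (3,2) (3,3) (3,4) (3,5) (4,0) (4,1) (4,3) (4,5) (5,1) (5,2) (5,3) (5,4) (5,5)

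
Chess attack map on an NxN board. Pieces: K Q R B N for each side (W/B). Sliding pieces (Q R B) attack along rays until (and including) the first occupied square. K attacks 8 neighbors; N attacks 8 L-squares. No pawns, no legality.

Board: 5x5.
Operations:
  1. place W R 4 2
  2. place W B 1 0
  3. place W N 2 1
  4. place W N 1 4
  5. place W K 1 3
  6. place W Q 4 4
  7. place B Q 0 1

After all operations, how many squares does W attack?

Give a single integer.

Answer: 21

Derivation:
Op 1: place WR@(4,2)
Op 2: place WB@(1,0)
Op 3: place WN@(2,1)
Op 4: place WN@(1,4)
Op 5: place WK@(1,3)
Op 6: place WQ@(4,4)
Op 7: place BQ@(0,1)
Per-piece attacks for W:
  WB@(1,0): attacks (2,1) (0,1) [ray(1,1) blocked at (2,1); ray(-1,1) blocked at (0,1)]
  WK@(1,3): attacks (1,4) (1,2) (2,3) (0,3) (2,4) (2,2) (0,4) (0,2)
  WN@(1,4): attacks (2,2) (3,3) (0,2)
  WN@(2,1): attacks (3,3) (4,2) (1,3) (0,2) (4,0) (0,0)
  WR@(4,2): attacks (4,3) (4,4) (4,1) (4,0) (3,2) (2,2) (1,2) (0,2) [ray(0,1) blocked at (4,4)]
  WQ@(4,4): attacks (4,3) (4,2) (3,4) (2,4) (1,4) (3,3) (2,2) (1,1) (0,0) [ray(0,-1) blocked at (4,2); ray(-1,0) blocked at (1,4)]
Union (21 distinct): (0,0) (0,1) (0,2) (0,3) (0,4) (1,1) (1,2) (1,3) (1,4) (2,1) (2,2) (2,3) (2,4) (3,2) (3,3) (3,4) (4,0) (4,1) (4,2) (4,3) (4,4)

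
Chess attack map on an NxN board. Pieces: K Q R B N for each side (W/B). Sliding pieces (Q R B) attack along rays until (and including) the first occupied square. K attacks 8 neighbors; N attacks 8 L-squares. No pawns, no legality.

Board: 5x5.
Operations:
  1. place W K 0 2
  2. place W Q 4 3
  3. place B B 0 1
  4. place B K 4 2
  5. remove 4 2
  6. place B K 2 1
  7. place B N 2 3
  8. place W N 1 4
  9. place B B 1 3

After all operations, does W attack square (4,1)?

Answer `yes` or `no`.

Op 1: place WK@(0,2)
Op 2: place WQ@(4,3)
Op 3: place BB@(0,1)
Op 4: place BK@(4,2)
Op 5: remove (4,2)
Op 6: place BK@(2,1)
Op 7: place BN@(2,3)
Op 8: place WN@(1,4)
Op 9: place BB@(1,3)
Per-piece attacks for W:
  WK@(0,2): attacks (0,3) (0,1) (1,2) (1,3) (1,1)
  WN@(1,4): attacks (2,2) (3,3) (0,2)
  WQ@(4,3): attacks (4,4) (4,2) (4,1) (4,0) (3,3) (2,3) (3,4) (3,2) (2,1) [ray(-1,0) blocked at (2,3); ray(-1,-1) blocked at (2,1)]
W attacks (4,1): yes

Answer: yes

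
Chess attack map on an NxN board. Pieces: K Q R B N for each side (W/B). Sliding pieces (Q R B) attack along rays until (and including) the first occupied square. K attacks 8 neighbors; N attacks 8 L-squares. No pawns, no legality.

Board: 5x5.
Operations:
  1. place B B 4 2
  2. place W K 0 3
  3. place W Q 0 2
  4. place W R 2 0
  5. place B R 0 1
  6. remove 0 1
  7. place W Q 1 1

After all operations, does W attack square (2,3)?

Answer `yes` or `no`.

Answer: yes

Derivation:
Op 1: place BB@(4,2)
Op 2: place WK@(0,3)
Op 3: place WQ@(0,2)
Op 4: place WR@(2,0)
Op 5: place BR@(0,1)
Op 6: remove (0,1)
Op 7: place WQ@(1,1)
Per-piece attacks for W:
  WQ@(0,2): attacks (0,3) (0,1) (0,0) (1,2) (2,2) (3,2) (4,2) (1,3) (2,4) (1,1) [ray(0,1) blocked at (0,3); ray(1,0) blocked at (4,2); ray(1,-1) blocked at (1,1)]
  WK@(0,3): attacks (0,4) (0,2) (1,3) (1,4) (1,2)
  WQ@(1,1): attacks (1,2) (1,3) (1,4) (1,0) (2,1) (3,1) (4,1) (0,1) (2,2) (3,3) (4,4) (2,0) (0,2) (0,0) [ray(1,-1) blocked at (2,0); ray(-1,1) blocked at (0,2)]
  WR@(2,0): attacks (2,1) (2,2) (2,3) (2,4) (3,0) (4,0) (1,0) (0,0)
W attacks (2,3): yes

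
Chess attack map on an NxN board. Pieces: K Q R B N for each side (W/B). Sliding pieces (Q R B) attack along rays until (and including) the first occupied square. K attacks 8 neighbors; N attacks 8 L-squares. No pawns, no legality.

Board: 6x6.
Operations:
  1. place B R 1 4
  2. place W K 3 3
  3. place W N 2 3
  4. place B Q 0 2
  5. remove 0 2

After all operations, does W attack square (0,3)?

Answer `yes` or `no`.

Answer: no

Derivation:
Op 1: place BR@(1,4)
Op 2: place WK@(3,3)
Op 3: place WN@(2,3)
Op 4: place BQ@(0,2)
Op 5: remove (0,2)
Per-piece attacks for W:
  WN@(2,3): attacks (3,5) (4,4) (1,5) (0,4) (3,1) (4,2) (1,1) (0,2)
  WK@(3,3): attacks (3,4) (3,2) (4,3) (2,3) (4,4) (4,2) (2,4) (2,2)
W attacks (0,3): no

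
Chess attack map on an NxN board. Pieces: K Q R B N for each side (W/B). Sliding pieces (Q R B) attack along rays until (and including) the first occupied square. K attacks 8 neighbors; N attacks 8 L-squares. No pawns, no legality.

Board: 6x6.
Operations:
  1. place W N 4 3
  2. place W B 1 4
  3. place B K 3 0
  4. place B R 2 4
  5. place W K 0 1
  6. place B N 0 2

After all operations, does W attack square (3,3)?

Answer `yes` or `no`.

Answer: no

Derivation:
Op 1: place WN@(4,3)
Op 2: place WB@(1,4)
Op 3: place BK@(3,0)
Op 4: place BR@(2,4)
Op 5: place WK@(0,1)
Op 6: place BN@(0,2)
Per-piece attacks for W:
  WK@(0,1): attacks (0,2) (0,0) (1,1) (1,2) (1,0)
  WB@(1,4): attacks (2,5) (2,3) (3,2) (4,1) (5,0) (0,5) (0,3)
  WN@(4,3): attacks (5,5) (3,5) (2,4) (5,1) (3,1) (2,2)
W attacks (3,3): no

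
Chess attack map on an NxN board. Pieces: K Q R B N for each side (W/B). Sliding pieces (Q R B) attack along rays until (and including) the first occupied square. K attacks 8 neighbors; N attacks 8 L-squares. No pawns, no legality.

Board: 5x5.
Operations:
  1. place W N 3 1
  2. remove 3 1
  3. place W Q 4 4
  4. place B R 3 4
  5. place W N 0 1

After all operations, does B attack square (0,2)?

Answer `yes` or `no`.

Op 1: place WN@(3,1)
Op 2: remove (3,1)
Op 3: place WQ@(4,4)
Op 4: place BR@(3,4)
Op 5: place WN@(0,1)
Per-piece attacks for B:
  BR@(3,4): attacks (3,3) (3,2) (3,1) (3,0) (4,4) (2,4) (1,4) (0,4) [ray(1,0) blocked at (4,4)]
B attacks (0,2): no

Answer: no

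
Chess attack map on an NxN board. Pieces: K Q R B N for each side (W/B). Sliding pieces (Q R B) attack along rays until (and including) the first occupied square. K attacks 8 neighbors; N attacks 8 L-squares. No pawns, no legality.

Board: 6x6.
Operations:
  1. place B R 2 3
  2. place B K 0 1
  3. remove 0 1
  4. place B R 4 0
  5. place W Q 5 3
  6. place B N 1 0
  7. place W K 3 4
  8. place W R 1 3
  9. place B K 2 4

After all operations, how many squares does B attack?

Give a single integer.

Op 1: place BR@(2,3)
Op 2: place BK@(0,1)
Op 3: remove (0,1)
Op 4: place BR@(4,0)
Op 5: place WQ@(5,3)
Op 6: place BN@(1,0)
Op 7: place WK@(3,4)
Op 8: place WR@(1,3)
Op 9: place BK@(2,4)
Per-piece attacks for B:
  BN@(1,0): attacks (2,2) (3,1) (0,2)
  BR@(2,3): attacks (2,4) (2,2) (2,1) (2,0) (3,3) (4,3) (5,3) (1,3) [ray(0,1) blocked at (2,4); ray(1,0) blocked at (5,3); ray(-1,0) blocked at (1,3)]
  BK@(2,4): attacks (2,5) (2,3) (3,4) (1,4) (3,5) (3,3) (1,5) (1,3)
  BR@(4,0): attacks (4,1) (4,2) (4,3) (4,4) (4,5) (5,0) (3,0) (2,0) (1,0) [ray(-1,0) blocked at (1,0)]
Union (23 distinct): (0,2) (1,0) (1,3) (1,4) (1,5) (2,0) (2,1) (2,2) (2,3) (2,4) (2,5) (3,0) (3,1) (3,3) (3,4) (3,5) (4,1) (4,2) (4,3) (4,4) (4,5) (5,0) (5,3)

Answer: 23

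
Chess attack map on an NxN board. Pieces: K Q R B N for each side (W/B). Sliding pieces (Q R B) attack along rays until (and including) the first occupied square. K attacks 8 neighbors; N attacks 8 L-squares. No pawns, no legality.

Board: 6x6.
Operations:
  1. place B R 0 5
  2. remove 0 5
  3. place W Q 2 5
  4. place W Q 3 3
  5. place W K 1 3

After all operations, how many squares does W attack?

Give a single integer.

Op 1: place BR@(0,5)
Op 2: remove (0,5)
Op 3: place WQ@(2,5)
Op 4: place WQ@(3,3)
Op 5: place WK@(1,3)
Per-piece attacks for W:
  WK@(1,3): attacks (1,4) (1,2) (2,3) (0,3) (2,4) (2,2) (0,4) (0,2)
  WQ@(2,5): attacks (2,4) (2,3) (2,2) (2,1) (2,0) (3,5) (4,5) (5,5) (1,5) (0,5) (3,4) (4,3) (5,2) (1,4) (0,3)
  WQ@(3,3): attacks (3,4) (3,5) (3,2) (3,1) (3,0) (4,3) (5,3) (2,3) (1,3) (4,4) (5,5) (4,2) (5,1) (2,4) (1,5) (2,2) (1,1) (0,0) [ray(-1,0) blocked at (1,3)]
Union (28 distinct): (0,0) (0,2) (0,3) (0,4) (0,5) (1,1) (1,2) (1,3) (1,4) (1,5) (2,0) (2,1) (2,2) (2,3) (2,4) (3,0) (3,1) (3,2) (3,4) (3,5) (4,2) (4,3) (4,4) (4,5) (5,1) (5,2) (5,3) (5,5)

Answer: 28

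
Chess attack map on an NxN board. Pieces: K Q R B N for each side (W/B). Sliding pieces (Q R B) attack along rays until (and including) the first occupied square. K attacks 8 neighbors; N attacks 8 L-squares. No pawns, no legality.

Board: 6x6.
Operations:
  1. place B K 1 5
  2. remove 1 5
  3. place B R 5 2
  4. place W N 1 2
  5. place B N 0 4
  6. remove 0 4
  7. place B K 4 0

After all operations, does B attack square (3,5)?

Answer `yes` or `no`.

Op 1: place BK@(1,5)
Op 2: remove (1,5)
Op 3: place BR@(5,2)
Op 4: place WN@(1,2)
Op 5: place BN@(0,4)
Op 6: remove (0,4)
Op 7: place BK@(4,0)
Per-piece attacks for B:
  BK@(4,0): attacks (4,1) (5,0) (3,0) (5,1) (3,1)
  BR@(5,2): attacks (5,3) (5,4) (5,5) (5,1) (5,0) (4,2) (3,2) (2,2) (1,2) [ray(-1,0) blocked at (1,2)]
B attacks (3,5): no

Answer: no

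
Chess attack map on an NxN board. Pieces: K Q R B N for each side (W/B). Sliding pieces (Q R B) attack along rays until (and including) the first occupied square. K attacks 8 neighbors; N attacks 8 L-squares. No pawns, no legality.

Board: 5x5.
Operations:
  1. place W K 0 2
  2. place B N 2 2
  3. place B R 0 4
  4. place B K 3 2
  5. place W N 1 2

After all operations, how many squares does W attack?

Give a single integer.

Answer: 11

Derivation:
Op 1: place WK@(0,2)
Op 2: place BN@(2,2)
Op 3: place BR@(0,4)
Op 4: place BK@(3,2)
Op 5: place WN@(1,2)
Per-piece attacks for W:
  WK@(0,2): attacks (0,3) (0,1) (1,2) (1,3) (1,1)
  WN@(1,2): attacks (2,4) (3,3) (0,4) (2,0) (3,1) (0,0)
Union (11 distinct): (0,0) (0,1) (0,3) (0,4) (1,1) (1,2) (1,3) (2,0) (2,4) (3,1) (3,3)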